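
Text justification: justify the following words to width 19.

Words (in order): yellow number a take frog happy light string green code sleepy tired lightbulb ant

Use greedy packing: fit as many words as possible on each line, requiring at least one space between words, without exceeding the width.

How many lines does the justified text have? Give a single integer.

Answer: 5

Derivation:
Line 1: ['yellow', 'number', 'a'] (min_width=15, slack=4)
Line 2: ['take', 'frog', 'happy'] (min_width=15, slack=4)
Line 3: ['light', 'string', 'green'] (min_width=18, slack=1)
Line 4: ['code', 'sleepy', 'tired'] (min_width=17, slack=2)
Line 5: ['lightbulb', 'ant'] (min_width=13, slack=6)
Total lines: 5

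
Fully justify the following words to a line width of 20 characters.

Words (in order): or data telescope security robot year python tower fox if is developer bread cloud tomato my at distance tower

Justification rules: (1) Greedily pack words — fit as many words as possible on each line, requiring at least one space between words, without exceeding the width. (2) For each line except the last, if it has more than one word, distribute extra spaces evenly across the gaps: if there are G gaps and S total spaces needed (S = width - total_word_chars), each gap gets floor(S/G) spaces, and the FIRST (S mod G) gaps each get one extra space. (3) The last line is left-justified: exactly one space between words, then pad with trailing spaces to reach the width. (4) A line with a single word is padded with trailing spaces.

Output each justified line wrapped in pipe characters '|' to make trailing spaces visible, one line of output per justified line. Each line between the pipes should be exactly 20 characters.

Line 1: ['or', 'data', 'telescope'] (min_width=17, slack=3)
Line 2: ['security', 'robot', 'year'] (min_width=19, slack=1)
Line 3: ['python', 'tower', 'fox', 'if'] (min_width=19, slack=1)
Line 4: ['is', 'developer', 'bread'] (min_width=18, slack=2)
Line 5: ['cloud', 'tomato', 'my', 'at'] (min_width=18, slack=2)
Line 6: ['distance', 'tower'] (min_width=14, slack=6)

Answer: |or   data  telescope|
|security  robot year|
|python  tower fox if|
|is  developer  bread|
|cloud  tomato  my at|
|distance tower      |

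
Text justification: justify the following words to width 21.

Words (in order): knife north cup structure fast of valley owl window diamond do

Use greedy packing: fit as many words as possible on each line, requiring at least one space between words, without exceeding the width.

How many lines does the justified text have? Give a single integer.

Answer: 4

Derivation:
Line 1: ['knife', 'north', 'cup'] (min_width=15, slack=6)
Line 2: ['structure', 'fast', 'of'] (min_width=17, slack=4)
Line 3: ['valley', 'owl', 'window'] (min_width=17, slack=4)
Line 4: ['diamond', 'do'] (min_width=10, slack=11)
Total lines: 4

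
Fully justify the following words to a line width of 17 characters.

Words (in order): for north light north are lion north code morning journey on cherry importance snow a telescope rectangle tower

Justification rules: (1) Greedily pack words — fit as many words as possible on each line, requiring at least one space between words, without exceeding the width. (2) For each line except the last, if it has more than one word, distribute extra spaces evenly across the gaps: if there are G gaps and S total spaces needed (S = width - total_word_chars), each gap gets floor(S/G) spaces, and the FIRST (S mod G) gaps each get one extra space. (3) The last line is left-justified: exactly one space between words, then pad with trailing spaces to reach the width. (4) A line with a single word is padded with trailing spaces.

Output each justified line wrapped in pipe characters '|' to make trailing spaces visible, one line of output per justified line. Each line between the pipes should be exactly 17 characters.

Answer: |for  north  light|
|north   are  lion|
|north        code|
|morning   journey|
|on         cherry|
|importance snow a|
|telescope        |
|rectangle tower  |

Derivation:
Line 1: ['for', 'north', 'light'] (min_width=15, slack=2)
Line 2: ['north', 'are', 'lion'] (min_width=14, slack=3)
Line 3: ['north', 'code'] (min_width=10, slack=7)
Line 4: ['morning', 'journey'] (min_width=15, slack=2)
Line 5: ['on', 'cherry'] (min_width=9, slack=8)
Line 6: ['importance', 'snow', 'a'] (min_width=17, slack=0)
Line 7: ['telescope'] (min_width=9, slack=8)
Line 8: ['rectangle', 'tower'] (min_width=15, slack=2)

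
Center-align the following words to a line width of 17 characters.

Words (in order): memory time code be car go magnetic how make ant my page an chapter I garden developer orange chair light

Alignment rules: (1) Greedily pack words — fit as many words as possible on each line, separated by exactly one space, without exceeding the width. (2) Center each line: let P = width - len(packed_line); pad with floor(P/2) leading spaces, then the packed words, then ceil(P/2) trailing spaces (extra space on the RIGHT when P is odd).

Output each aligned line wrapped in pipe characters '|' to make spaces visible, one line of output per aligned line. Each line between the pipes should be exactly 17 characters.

Line 1: ['memory', 'time', 'code'] (min_width=16, slack=1)
Line 2: ['be', 'car', 'go'] (min_width=9, slack=8)
Line 3: ['magnetic', 'how', 'make'] (min_width=17, slack=0)
Line 4: ['ant', 'my', 'page', 'an'] (min_width=14, slack=3)
Line 5: ['chapter', 'I', 'garden'] (min_width=16, slack=1)
Line 6: ['developer', 'orange'] (min_width=16, slack=1)
Line 7: ['chair', 'light'] (min_width=11, slack=6)

Answer: |memory time code |
|    be car go    |
|magnetic how make|
| ant my page an  |
|chapter I garden |
|developer orange |
|   chair light   |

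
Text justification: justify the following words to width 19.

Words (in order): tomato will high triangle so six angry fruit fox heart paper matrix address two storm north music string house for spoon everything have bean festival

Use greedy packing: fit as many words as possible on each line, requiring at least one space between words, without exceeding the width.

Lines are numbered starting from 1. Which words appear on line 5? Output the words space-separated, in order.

Line 1: ['tomato', 'will', 'high'] (min_width=16, slack=3)
Line 2: ['triangle', 'so', 'six'] (min_width=15, slack=4)
Line 3: ['angry', 'fruit', 'fox'] (min_width=15, slack=4)
Line 4: ['heart', 'paper', 'matrix'] (min_width=18, slack=1)
Line 5: ['address', 'two', 'storm'] (min_width=17, slack=2)
Line 6: ['north', 'music', 'string'] (min_width=18, slack=1)
Line 7: ['house', 'for', 'spoon'] (min_width=15, slack=4)
Line 8: ['everything', 'have'] (min_width=15, slack=4)
Line 9: ['bean', 'festival'] (min_width=13, slack=6)

Answer: address two storm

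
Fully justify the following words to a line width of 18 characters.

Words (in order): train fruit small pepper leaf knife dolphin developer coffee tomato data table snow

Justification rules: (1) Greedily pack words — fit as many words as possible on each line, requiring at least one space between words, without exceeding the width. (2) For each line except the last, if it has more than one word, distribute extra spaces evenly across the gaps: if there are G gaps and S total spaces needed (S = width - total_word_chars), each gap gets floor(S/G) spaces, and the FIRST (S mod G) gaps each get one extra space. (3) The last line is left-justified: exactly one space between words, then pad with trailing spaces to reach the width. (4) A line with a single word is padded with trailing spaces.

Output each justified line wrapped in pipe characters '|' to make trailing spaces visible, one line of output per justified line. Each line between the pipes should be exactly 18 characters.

Answer: |train  fruit small|
|pepper  leaf knife|
|dolphin  developer|
|coffee tomato data|
|table snow        |

Derivation:
Line 1: ['train', 'fruit', 'small'] (min_width=17, slack=1)
Line 2: ['pepper', 'leaf', 'knife'] (min_width=17, slack=1)
Line 3: ['dolphin', 'developer'] (min_width=17, slack=1)
Line 4: ['coffee', 'tomato', 'data'] (min_width=18, slack=0)
Line 5: ['table', 'snow'] (min_width=10, slack=8)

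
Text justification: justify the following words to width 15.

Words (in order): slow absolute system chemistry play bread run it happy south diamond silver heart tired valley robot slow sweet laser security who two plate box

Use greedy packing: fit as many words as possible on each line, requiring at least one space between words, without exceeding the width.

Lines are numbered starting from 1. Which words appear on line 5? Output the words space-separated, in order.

Answer: happy south

Derivation:
Line 1: ['slow', 'absolute'] (min_width=13, slack=2)
Line 2: ['system'] (min_width=6, slack=9)
Line 3: ['chemistry', 'play'] (min_width=14, slack=1)
Line 4: ['bread', 'run', 'it'] (min_width=12, slack=3)
Line 5: ['happy', 'south'] (min_width=11, slack=4)
Line 6: ['diamond', 'silver'] (min_width=14, slack=1)
Line 7: ['heart', 'tired'] (min_width=11, slack=4)
Line 8: ['valley', 'robot'] (min_width=12, slack=3)
Line 9: ['slow', 'sweet'] (min_width=10, slack=5)
Line 10: ['laser', 'security'] (min_width=14, slack=1)
Line 11: ['who', 'two', 'plate'] (min_width=13, slack=2)
Line 12: ['box'] (min_width=3, slack=12)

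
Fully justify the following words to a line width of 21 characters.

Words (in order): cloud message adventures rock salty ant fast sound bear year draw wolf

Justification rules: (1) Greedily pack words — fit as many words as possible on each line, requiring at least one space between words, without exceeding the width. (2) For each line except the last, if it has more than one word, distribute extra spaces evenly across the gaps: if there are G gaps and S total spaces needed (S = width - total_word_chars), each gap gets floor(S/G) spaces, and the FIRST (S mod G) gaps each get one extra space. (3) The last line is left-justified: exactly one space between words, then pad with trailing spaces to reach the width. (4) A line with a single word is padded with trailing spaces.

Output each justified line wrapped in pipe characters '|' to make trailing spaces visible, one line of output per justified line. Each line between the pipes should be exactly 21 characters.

Answer: |cloud         message|
|adventures rock salty|
|ant  fast  sound bear|
|year draw wolf       |

Derivation:
Line 1: ['cloud', 'message'] (min_width=13, slack=8)
Line 2: ['adventures', 'rock', 'salty'] (min_width=21, slack=0)
Line 3: ['ant', 'fast', 'sound', 'bear'] (min_width=19, slack=2)
Line 4: ['year', 'draw', 'wolf'] (min_width=14, slack=7)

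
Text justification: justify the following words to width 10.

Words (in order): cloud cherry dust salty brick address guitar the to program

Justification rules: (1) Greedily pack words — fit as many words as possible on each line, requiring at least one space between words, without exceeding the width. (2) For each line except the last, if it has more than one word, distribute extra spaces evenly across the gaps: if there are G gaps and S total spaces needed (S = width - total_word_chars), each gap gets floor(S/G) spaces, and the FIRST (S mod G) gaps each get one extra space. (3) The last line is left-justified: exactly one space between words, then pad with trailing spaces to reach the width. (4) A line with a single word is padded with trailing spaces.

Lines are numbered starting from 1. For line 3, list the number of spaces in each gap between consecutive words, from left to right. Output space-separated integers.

Line 1: ['cloud'] (min_width=5, slack=5)
Line 2: ['cherry'] (min_width=6, slack=4)
Line 3: ['dust', 'salty'] (min_width=10, slack=0)
Line 4: ['brick'] (min_width=5, slack=5)
Line 5: ['address'] (min_width=7, slack=3)
Line 6: ['guitar', 'the'] (min_width=10, slack=0)
Line 7: ['to', 'program'] (min_width=10, slack=0)

Answer: 1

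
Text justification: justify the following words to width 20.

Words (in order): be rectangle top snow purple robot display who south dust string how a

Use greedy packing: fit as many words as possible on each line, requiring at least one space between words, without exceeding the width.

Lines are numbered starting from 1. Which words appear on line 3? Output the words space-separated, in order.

Answer: display who south

Derivation:
Line 1: ['be', 'rectangle', 'top'] (min_width=16, slack=4)
Line 2: ['snow', 'purple', 'robot'] (min_width=17, slack=3)
Line 3: ['display', 'who', 'south'] (min_width=17, slack=3)
Line 4: ['dust', 'string', 'how', 'a'] (min_width=17, slack=3)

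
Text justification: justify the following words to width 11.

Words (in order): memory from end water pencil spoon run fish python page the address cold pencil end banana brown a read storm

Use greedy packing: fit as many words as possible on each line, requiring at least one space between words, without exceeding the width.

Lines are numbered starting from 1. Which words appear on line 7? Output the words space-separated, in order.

Answer: address

Derivation:
Line 1: ['memory', 'from'] (min_width=11, slack=0)
Line 2: ['end', 'water'] (min_width=9, slack=2)
Line 3: ['pencil'] (min_width=6, slack=5)
Line 4: ['spoon', 'run'] (min_width=9, slack=2)
Line 5: ['fish', 'python'] (min_width=11, slack=0)
Line 6: ['page', 'the'] (min_width=8, slack=3)
Line 7: ['address'] (min_width=7, slack=4)
Line 8: ['cold', 'pencil'] (min_width=11, slack=0)
Line 9: ['end', 'banana'] (min_width=10, slack=1)
Line 10: ['brown', 'a'] (min_width=7, slack=4)
Line 11: ['read', 'storm'] (min_width=10, slack=1)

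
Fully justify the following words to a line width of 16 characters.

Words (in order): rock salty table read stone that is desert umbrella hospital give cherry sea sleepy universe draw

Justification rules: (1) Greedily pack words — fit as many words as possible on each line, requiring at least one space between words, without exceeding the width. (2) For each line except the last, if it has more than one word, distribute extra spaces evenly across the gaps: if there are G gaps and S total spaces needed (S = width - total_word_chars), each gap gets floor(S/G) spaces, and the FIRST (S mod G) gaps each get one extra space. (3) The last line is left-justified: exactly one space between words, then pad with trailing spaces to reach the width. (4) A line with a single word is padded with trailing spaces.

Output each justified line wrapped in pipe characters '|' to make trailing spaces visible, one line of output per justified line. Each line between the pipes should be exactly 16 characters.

Line 1: ['rock', 'salty', 'table'] (min_width=16, slack=0)
Line 2: ['read', 'stone', 'that'] (min_width=15, slack=1)
Line 3: ['is', 'desert'] (min_width=9, slack=7)
Line 4: ['umbrella'] (min_width=8, slack=8)
Line 5: ['hospital', 'give'] (min_width=13, slack=3)
Line 6: ['cherry', 'sea'] (min_width=10, slack=6)
Line 7: ['sleepy', 'universe'] (min_width=15, slack=1)
Line 8: ['draw'] (min_width=4, slack=12)

Answer: |rock salty table|
|read  stone that|
|is        desert|
|umbrella        |
|hospital    give|
|cherry       sea|
|sleepy  universe|
|draw            |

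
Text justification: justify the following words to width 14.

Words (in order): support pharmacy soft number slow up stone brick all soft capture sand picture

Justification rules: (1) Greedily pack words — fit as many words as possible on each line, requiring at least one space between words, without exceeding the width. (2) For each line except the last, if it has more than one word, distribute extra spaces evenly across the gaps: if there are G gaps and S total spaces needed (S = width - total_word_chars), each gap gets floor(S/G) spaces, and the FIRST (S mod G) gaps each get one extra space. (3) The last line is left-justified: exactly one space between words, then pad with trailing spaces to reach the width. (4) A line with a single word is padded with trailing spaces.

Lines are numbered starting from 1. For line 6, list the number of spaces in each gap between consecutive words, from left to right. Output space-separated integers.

Answer: 3

Derivation:
Line 1: ['support'] (min_width=7, slack=7)
Line 2: ['pharmacy', 'soft'] (min_width=13, slack=1)
Line 3: ['number', 'slow', 'up'] (min_width=14, slack=0)
Line 4: ['stone', 'brick'] (min_width=11, slack=3)
Line 5: ['all', 'soft'] (min_width=8, slack=6)
Line 6: ['capture', 'sand'] (min_width=12, slack=2)
Line 7: ['picture'] (min_width=7, slack=7)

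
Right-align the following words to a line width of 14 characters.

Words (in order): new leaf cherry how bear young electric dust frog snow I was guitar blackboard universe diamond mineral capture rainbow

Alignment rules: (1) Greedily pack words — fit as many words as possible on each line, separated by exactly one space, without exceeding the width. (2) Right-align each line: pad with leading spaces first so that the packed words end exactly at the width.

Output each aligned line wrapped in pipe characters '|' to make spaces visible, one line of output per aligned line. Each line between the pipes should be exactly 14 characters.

Answer: |      new leaf|
|    cherry how|
|    bear young|
| electric dust|
|   frog snow I|
|    was guitar|
|    blackboard|
|      universe|
|       diamond|
|       mineral|
|       capture|
|       rainbow|

Derivation:
Line 1: ['new', 'leaf'] (min_width=8, slack=6)
Line 2: ['cherry', 'how'] (min_width=10, slack=4)
Line 3: ['bear', 'young'] (min_width=10, slack=4)
Line 4: ['electric', 'dust'] (min_width=13, slack=1)
Line 5: ['frog', 'snow', 'I'] (min_width=11, slack=3)
Line 6: ['was', 'guitar'] (min_width=10, slack=4)
Line 7: ['blackboard'] (min_width=10, slack=4)
Line 8: ['universe'] (min_width=8, slack=6)
Line 9: ['diamond'] (min_width=7, slack=7)
Line 10: ['mineral'] (min_width=7, slack=7)
Line 11: ['capture'] (min_width=7, slack=7)
Line 12: ['rainbow'] (min_width=7, slack=7)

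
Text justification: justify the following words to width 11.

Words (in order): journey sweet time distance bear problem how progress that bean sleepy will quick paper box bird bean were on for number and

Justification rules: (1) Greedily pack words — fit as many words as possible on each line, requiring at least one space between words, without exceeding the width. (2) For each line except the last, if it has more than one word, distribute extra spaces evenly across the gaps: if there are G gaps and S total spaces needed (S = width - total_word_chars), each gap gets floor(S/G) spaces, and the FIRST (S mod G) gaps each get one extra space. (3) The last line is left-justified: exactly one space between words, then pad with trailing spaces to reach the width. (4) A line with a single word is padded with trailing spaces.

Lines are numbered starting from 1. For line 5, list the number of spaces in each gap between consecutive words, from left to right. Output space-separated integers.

Answer: 1

Derivation:
Line 1: ['journey'] (min_width=7, slack=4)
Line 2: ['sweet', 'time'] (min_width=10, slack=1)
Line 3: ['distance'] (min_width=8, slack=3)
Line 4: ['bear'] (min_width=4, slack=7)
Line 5: ['problem', 'how'] (min_width=11, slack=0)
Line 6: ['progress'] (min_width=8, slack=3)
Line 7: ['that', 'bean'] (min_width=9, slack=2)
Line 8: ['sleepy', 'will'] (min_width=11, slack=0)
Line 9: ['quick', 'paper'] (min_width=11, slack=0)
Line 10: ['box', 'bird'] (min_width=8, slack=3)
Line 11: ['bean', 'were'] (min_width=9, slack=2)
Line 12: ['on', 'for'] (min_width=6, slack=5)
Line 13: ['number', 'and'] (min_width=10, slack=1)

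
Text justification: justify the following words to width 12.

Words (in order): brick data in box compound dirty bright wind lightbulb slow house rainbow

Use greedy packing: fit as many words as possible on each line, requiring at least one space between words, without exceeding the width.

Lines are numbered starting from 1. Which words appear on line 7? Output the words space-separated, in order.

Answer: slow house

Derivation:
Line 1: ['brick', 'data'] (min_width=10, slack=2)
Line 2: ['in', 'box'] (min_width=6, slack=6)
Line 3: ['compound'] (min_width=8, slack=4)
Line 4: ['dirty', 'bright'] (min_width=12, slack=0)
Line 5: ['wind'] (min_width=4, slack=8)
Line 6: ['lightbulb'] (min_width=9, slack=3)
Line 7: ['slow', 'house'] (min_width=10, slack=2)
Line 8: ['rainbow'] (min_width=7, slack=5)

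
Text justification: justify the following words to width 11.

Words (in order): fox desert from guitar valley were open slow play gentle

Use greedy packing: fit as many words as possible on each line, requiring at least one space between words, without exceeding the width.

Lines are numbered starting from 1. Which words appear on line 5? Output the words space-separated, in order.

Line 1: ['fox', 'desert'] (min_width=10, slack=1)
Line 2: ['from', 'guitar'] (min_width=11, slack=0)
Line 3: ['valley', 'were'] (min_width=11, slack=0)
Line 4: ['open', 'slow'] (min_width=9, slack=2)
Line 5: ['play', 'gentle'] (min_width=11, slack=0)

Answer: play gentle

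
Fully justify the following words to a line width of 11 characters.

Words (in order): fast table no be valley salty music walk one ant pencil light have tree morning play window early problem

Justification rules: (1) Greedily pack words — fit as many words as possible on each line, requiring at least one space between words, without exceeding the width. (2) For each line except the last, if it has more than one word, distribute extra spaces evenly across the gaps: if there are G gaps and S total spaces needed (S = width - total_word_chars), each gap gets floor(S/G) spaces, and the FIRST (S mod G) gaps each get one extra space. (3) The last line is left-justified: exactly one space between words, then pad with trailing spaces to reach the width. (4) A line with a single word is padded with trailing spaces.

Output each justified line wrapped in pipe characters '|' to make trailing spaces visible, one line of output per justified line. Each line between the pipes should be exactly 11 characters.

Line 1: ['fast', 'table'] (min_width=10, slack=1)
Line 2: ['no', 'be'] (min_width=5, slack=6)
Line 3: ['valley'] (min_width=6, slack=5)
Line 4: ['salty', 'music'] (min_width=11, slack=0)
Line 5: ['walk', 'one'] (min_width=8, slack=3)
Line 6: ['ant', 'pencil'] (min_width=10, slack=1)
Line 7: ['light', 'have'] (min_width=10, slack=1)
Line 8: ['tree'] (min_width=4, slack=7)
Line 9: ['morning'] (min_width=7, slack=4)
Line 10: ['play', 'window'] (min_width=11, slack=0)
Line 11: ['early'] (min_width=5, slack=6)
Line 12: ['problem'] (min_width=7, slack=4)

Answer: |fast  table|
|no       be|
|valley     |
|salty music|
|walk    one|
|ant  pencil|
|light  have|
|tree       |
|morning    |
|play window|
|early      |
|problem    |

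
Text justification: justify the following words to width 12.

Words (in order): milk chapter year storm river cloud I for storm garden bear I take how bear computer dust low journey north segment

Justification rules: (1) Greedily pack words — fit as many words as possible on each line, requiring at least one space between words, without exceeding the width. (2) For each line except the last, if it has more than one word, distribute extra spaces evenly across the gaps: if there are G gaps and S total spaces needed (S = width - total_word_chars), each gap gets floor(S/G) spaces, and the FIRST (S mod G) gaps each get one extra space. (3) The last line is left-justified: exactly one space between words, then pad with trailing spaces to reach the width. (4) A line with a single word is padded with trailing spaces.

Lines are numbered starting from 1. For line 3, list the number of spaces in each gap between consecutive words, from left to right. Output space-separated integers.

Answer: 2

Derivation:
Line 1: ['milk', 'chapter'] (min_width=12, slack=0)
Line 2: ['year', 'storm'] (min_width=10, slack=2)
Line 3: ['river', 'cloud'] (min_width=11, slack=1)
Line 4: ['I', 'for', 'storm'] (min_width=11, slack=1)
Line 5: ['garden', 'bear'] (min_width=11, slack=1)
Line 6: ['I', 'take', 'how'] (min_width=10, slack=2)
Line 7: ['bear'] (min_width=4, slack=8)
Line 8: ['computer'] (min_width=8, slack=4)
Line 9: ['dust', 'low'] (min_width=8, slack=4)
Line 10: ['journey'] (min_width=7, slack=5)
Line 11: ['north'] (min_width=5, slack=7)
Line 12: ['segment'] (min_width=7, slack=5)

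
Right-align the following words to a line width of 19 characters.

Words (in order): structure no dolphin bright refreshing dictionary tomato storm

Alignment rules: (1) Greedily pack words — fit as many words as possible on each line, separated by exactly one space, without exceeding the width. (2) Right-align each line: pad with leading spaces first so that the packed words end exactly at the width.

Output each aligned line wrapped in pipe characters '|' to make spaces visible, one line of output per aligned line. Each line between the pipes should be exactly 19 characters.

Answer: |       structure no|
|     dolphin bright|
|         refreshing|
|  dictionary tomato|
|              storm|

Derivation:
Line 1: ['structure', 'no'] (min_width=12, slack=7)
Line 2: ['dolphin', 'bright'] (min_width=14, slack=5)
Line 3: ['refreshing'] (min_width=10, slack=9)
Line 4: ['dictionary', 'tomato'] (min_width=17, slack=2)
Line 5: ['storm'] (min_width=5, slack=14)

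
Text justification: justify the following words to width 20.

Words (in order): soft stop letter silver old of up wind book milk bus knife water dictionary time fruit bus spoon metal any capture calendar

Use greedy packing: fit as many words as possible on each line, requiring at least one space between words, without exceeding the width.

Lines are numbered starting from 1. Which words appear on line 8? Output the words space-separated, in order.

Answer: calendar

Derivation:
Line 1: ['soft', 'stop', 'letter'] (min_width=16, slack=4)
Line 2: ['silver', 'old', 'of', 'up'] (min_width=16, slack=4)
Line 3: ['wind', 'book', 'milk', 'bus'] (min_width=18, slack=2)
Line 4: ['knife', 'water'] (min_width=11, slack=9)
Line 5: ['dictionary', 'time'] (min_width=15, slack=5)
Line 6: ['fruit', 'bus', 'spoon'] (min_width=15, slack=5)
Line 7: ['metal', 'any', 'capture'] (min_width=17, slack=3)
Line 8: ['calendar'] (min_width=8, slack=12)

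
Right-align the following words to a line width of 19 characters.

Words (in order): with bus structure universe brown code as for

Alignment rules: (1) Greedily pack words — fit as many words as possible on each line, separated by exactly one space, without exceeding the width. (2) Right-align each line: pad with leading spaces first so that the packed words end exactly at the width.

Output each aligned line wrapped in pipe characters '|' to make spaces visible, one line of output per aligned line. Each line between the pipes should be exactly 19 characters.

Answer: | with bus structure|
|universe brown code|
|             as for|

Derivation:
Line 1: ['with', 'bus', 'structure'] (min_width=18, slack=1)
Line 2: ['universe', 'brown', 'code'] (min_width=19, slack=0)
Line 3: ['as', 'for'] (min_width=6, slack=13)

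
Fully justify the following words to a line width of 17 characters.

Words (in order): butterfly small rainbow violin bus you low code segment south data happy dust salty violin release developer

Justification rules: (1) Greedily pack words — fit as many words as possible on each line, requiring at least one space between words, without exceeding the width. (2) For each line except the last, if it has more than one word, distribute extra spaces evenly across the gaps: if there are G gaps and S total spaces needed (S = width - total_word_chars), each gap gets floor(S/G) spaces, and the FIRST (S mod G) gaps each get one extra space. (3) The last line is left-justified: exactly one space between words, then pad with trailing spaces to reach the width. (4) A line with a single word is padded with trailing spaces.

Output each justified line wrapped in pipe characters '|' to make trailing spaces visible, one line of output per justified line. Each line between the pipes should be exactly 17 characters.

Line 1: ['butterfly', 'small'] (min_width=15, slack=2)
Line 2: ['rainbow', 'violin'] (min_width=14, slack=3)
Line 3: ['bus', 'you', 'low', 'code'] (min_width=16, slack=1)
Line 4: ['segment', 'south'] (min_width=13, slack=4)
Line 5: ['data', 'happy', 'dust'] (min_width=15, slack=2)
Line 6: ['salty', 'violin'] (min_width=12, slack=5)
Line 7: ['release', 'developer'] (min_width=17, slack=0)

Answer: |butterfly   small|
|rainbow    violin|
|bus  you low code|
|segment     south|
|data  happy  dust|
|salty      violin|
|release developer|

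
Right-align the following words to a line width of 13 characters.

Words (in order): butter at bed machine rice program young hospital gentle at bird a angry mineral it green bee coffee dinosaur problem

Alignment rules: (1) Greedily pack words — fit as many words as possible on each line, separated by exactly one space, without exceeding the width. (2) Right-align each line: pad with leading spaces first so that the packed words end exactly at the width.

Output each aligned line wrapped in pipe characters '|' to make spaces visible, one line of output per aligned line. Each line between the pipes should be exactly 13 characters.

Line 1: ['butter', 'at', 'bed'] (min_width=13, slack=0)
Line 2: ['machine', 'rice'] (min_width=12, slack=1)
Line 3: ['program', 'young'] (min_width=13, slack=0)
Line 4: ['hospital'] (min_width=8, slack=5)
Line 5: ['gentle', 'at'] (min_width=9, slack=4)
Line 6: ['bird', 'a', 'angry'] (min_width=12, slack=1)
Line 7: ['mineral', 'it'] (min_width=10, slack=3)
Line 8: ['green', 'bee'] (min_width=9, slack=4)
Line 9: ['coffee'] (min_width=6, slack=7)
Line 10: ['dinosaur'] (min_width=8, slack=5)
Line 11: ['problem'] (min_width=7, slack=6)

Answer: |butter at bed|
| machine rice|
|program young|
|     hospital|
|    gentle at|
| bird a angry|
|   mineral it|
|    green bee|
|       coffee|
|     dinosaur|
|      problem|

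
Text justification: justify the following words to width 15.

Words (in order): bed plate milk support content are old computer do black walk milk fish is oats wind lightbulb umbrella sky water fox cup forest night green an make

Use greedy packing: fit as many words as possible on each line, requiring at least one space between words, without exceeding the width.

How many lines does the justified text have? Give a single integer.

Answer: 11

Derivation:
Line 1: ['bed', 'plate', 'milk'] (min_width=14, slack=1)
Line 2: ['support', 'content'] (min_width=15, slack=0)
Line 3: ['are', 'old'] (min_width=7, slack=8)
Line 4: ['computer', 'do'] (min_width=11, slack=4)
Line 5: ['black', 'walk', 'milk'] (min_width=15, slack=0)
Line 6: ['fish', 'is', 'oats'] (min_width=12, slack=3)
Line 7: ['wind', 'lightbulb'] (min_width=14, slack=1)
Line 8: ['umbrella', 'sky'] (min_width=12, slack=3)
Line 9: ['water', 'fox', 'cup'] (min_width=13, slack=2)
Line 10: ['forest', 'night'] (min_width=12, slack=3)
Line 11: ['green', 'an', 'make'] (min_width=13, slack=2)
Total lines: 11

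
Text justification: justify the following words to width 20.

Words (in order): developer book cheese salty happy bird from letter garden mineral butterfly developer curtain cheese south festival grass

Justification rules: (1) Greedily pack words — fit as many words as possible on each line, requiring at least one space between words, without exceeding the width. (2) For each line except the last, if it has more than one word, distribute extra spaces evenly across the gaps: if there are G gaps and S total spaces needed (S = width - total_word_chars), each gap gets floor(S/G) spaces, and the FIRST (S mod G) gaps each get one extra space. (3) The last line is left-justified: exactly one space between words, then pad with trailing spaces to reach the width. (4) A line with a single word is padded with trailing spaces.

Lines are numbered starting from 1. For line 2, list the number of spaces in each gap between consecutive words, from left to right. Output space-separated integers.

Answer: 2 2

Derivation:
Line 1: ['developer', 'book'] (min_width=14, slack=6)
Line 2: ['cheese', 'salty', 'happy'] (min_width=18, slack=2)
Line 3: ['bird', 'from', 'letter'] (min_width=16, slack=4)
Line 4: ['garden', 'mineral'] (min_width=14, slack=6)
Line 5: ['butterfly', 'developer'] (min_width=19, slack=1)
Line 6: ['curtain', 'cheese', 'south'] (min_width=20, slack=0)
Line 7: ['festival', 'grass'] (min_width=14, slack=6)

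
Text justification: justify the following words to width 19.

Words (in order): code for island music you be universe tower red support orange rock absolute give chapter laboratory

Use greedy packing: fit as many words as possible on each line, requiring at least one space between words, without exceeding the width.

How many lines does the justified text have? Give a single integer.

Answer: 6

Derivation:
Line 1: ['code', 'for', 'island'] (min_width=15, slack=4)
Line 2: ['music', 'you', 'be'] (min_width=12, slack=7)
Line 3: ['universe', 'tower', 'red'] (min_width=18, slack=1)
Line 4: ['support', 'orange', 'rock'] (min_width=19, slack=0)
Line 5: ['absolute', 'give'] (min_width=13, slack=6)
Line 6: ['chapter', 'laboratory'] (min_width=18, slack=1)
Total lines: 6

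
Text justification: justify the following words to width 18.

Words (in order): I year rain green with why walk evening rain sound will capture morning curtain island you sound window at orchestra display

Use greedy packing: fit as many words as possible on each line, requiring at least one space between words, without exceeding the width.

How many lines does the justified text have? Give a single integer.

Answer: 8

Derivation:
Line 1: ['I', 'year', 'rain', 'green'] (min_width=17, slack=1)
Line 2: ['with', 'why', 'walk'] (min_width=13, slack=5)
Line 3: ['evening', 'rain', 'sound'] (min_width=18, slack=0)
Line 4: ['will', 'capture'] (min_width=12, slack=6)
Line 5: ['morning', 'curtain'] (min_width=15, slack=3)
Line 6: ['island', 'you', 'sound'] (min_width=16, slack=2)
Line 7: ['window', 'at'] (min_width=9, slack=9)
Line 8: ['orchestra', 'display'] (min_width=17, slack=1)
Total lines: 8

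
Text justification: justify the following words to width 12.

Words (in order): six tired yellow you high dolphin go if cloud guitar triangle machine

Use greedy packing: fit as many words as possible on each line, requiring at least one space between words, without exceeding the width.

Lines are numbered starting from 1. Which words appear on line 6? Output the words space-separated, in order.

Line 1: ['six', 'tired'] (min_width=9, slack=3)
Line 2: ['yellow', 'you'] (min_width=10, slack=2)
Line 3: ['high', 'dolphin'] (min_width=12, slack=0)
Line 4: ['go', 'if', 'cloud'] (min_width=11, slack=1)
Line 5: ['guitar'] (min_width=6, slack=6)
Line 6: ['triangle'] (min_width=8, slack=4)
Line 7: ['machine'] (min_width=7, slack=5)

Answer: triangle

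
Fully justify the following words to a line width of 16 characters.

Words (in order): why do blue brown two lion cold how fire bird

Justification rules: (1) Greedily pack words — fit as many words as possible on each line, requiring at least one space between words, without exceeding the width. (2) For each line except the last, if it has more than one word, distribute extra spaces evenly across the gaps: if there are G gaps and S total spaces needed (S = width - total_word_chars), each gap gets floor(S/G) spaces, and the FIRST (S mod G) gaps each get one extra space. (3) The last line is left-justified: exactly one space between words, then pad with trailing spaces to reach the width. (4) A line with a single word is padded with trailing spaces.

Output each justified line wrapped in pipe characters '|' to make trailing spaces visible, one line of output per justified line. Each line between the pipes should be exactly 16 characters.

Answer: |why    do   blue|
|brown  two  lion|
|cold   how  fire|
|bird            |

Derivation:
Line 1: ['why', 'do', 'blue'] (min_width=11, slack=5)
Line 2: ['brown', 'two', 'lion'] (min_width=14, slack=2)
Line 3: ['cold', 'how', 'fire'] (min_width=13, slack=3)
Line 4: ['bird'] (min_width=4, slack=12)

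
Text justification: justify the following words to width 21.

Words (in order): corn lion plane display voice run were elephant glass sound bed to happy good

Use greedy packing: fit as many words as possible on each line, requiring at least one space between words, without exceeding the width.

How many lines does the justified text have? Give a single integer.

Line 1: ['corn', 'lion', 'plane'] (min_width=15, slack=6)
Line 2: ['display', 'voice', 'run'] (min_width=17, slack=4)
Line 3: ['were', 'elephant', 'glass'] (min_width=19, slack=2)
Line 4: ['sound', 'bed', 'to', 'happy'] (min_width=18, slack=3)
Line 5: ['good'] (min_width=4, slack=17)
Total lines: 5

Answer: 5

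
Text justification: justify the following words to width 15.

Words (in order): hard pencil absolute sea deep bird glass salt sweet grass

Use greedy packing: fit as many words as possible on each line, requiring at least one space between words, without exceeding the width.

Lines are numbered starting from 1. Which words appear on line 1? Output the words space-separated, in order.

Line 1: ['hard', 'pencil'] (min_width=11, slack=4)
Line 2: ['absolute', 'sea'] (min_width=12, slack=3)
Line 3: ['deep', 'bird', 'glass'] (min_width=15, slack=0)
Line 4: ['salt', 'sweet'] (min_width=10, slack=5)
Line 5: ['grass'] (min_width=5, slack=10)

Answer: hard pencil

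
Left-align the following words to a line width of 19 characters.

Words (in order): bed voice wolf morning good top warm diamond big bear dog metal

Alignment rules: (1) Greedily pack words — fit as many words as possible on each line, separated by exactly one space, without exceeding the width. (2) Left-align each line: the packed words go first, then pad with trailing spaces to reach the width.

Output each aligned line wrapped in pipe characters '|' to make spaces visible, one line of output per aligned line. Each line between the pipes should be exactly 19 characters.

Answer: |bed voice wolf     |
|morning good top   |
|warm diamond big   |
|bear dog metal     |

Derivation:
Line 1: ['bed', 'voice', 'wolf'] (min_width=14, slack=5)
Line 2: ['morning', 'good', 'top'] (min_width=16, slack=3)
Line 3: ['warm', 'diamond', 'big'] (min_width=16, slack=3)
Line 4: ['bear', 'dog', 'metal'] (min_width=14, slack=5)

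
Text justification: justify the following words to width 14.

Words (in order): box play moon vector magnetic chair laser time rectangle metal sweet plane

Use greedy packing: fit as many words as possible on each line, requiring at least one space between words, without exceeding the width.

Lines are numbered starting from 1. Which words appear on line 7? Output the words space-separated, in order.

Answer: plane

Derivation:
Line 1: ['box', 'play', 'moon'] (min_width=13, slack=1)
Line 2: ['vector'] (min_width=6, slack=8)
Line 3: ['magnetic', 'chair'] (min_width=14, slack=0)
Line 4: ['laser', 'time'] (min_width=10, slack=4)
Line 5: ['rectangle'] (min_width=9, slack=5)
Line 6: ['metal', 'sweet'] (min_width=11, slack=3)
Line 7: ['plane'] (min_width=5, slack=9)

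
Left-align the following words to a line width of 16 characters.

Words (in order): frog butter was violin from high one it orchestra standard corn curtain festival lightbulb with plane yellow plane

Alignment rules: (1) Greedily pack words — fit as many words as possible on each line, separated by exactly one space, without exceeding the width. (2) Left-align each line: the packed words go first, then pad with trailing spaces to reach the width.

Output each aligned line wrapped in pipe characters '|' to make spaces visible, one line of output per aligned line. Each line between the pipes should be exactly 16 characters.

Line 1: ['frog', 'butter', 'was'] (min_width=15, slack=1)
Line 2: ['violin', 'from', 'high'] (min_width=16, slack=0)
Line 3: ['one', 'it', 'orchestra'] (min_width=16, slack=0)
Line 4: ['standard', 'corn'] (min_width=13, slack=3)
Line 5: ['curtain', 'festival'] (min_width=16, slack=0)
Line 6: ['lightbulb', 'with'] (min_width=14, slack=2)
Line 7: ['plane', 'yellow'] (min_width=12, slack=4)
Line 8: ['plane'] (min_width=5, slack=11)

Answer: |frog butter was |
|violin from high|
|one it orchestra|
|standard corn   |
|curtain festival|
|lightbulb with  |
|plane yellow    |
|plane           |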